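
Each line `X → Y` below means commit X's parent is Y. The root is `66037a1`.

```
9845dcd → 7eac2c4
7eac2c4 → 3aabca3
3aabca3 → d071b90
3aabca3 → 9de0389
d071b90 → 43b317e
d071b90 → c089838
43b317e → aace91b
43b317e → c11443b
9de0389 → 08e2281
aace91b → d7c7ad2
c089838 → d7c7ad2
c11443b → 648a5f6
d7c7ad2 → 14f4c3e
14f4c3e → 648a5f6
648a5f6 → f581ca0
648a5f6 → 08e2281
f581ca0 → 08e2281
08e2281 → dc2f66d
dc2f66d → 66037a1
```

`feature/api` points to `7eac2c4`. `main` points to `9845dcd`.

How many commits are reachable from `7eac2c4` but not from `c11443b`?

9

Reachable from 7eac2c4: {08e2281, 14f4c3e, 3aabca3, 43b317e, 648a5f6, 66037a1, 7eac2c4, 9de0389, aace91b, c089838, c11443b, d071b90, d7c7ad2, dc2f66d, f581ca0}.
Reachable from c11443b: {08e2281, 648a5f6, 66037a1, c11443b, dc2f66d, f581ca0}.
In 7eac2c4's history but not c11443b's: {14f4c3e, 3aabca3, 43b317e, 7eac2c4, 9de0389, aace91b, c089838, d071b90, d7c7ad2} — 9 commits.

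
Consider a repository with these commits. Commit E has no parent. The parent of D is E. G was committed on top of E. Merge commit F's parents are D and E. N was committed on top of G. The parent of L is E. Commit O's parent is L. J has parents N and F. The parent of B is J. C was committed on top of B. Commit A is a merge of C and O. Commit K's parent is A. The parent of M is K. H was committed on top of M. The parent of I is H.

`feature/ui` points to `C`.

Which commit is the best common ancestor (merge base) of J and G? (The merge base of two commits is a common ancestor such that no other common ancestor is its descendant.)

G

Ancestors of J: {D, E, F, G, J, N}.
Ancestors of G: {E, G}.
Common ancestors: {E, G}.
Among these, G is not an ancestor of any other common ancestor — it is the merge base.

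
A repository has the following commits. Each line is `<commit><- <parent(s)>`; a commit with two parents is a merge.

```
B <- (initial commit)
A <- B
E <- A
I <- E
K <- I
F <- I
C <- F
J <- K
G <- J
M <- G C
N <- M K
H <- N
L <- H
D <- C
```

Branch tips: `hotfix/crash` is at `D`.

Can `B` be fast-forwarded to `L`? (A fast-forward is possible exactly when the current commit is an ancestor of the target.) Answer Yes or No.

A fast-forward from B to L is possible iff B is an ancestor of L.
Ancestors of L: {A, B, C, E, F, G, H, I, J, K, L, M, N}.
B is among them, so fast-forward is possible.

Yes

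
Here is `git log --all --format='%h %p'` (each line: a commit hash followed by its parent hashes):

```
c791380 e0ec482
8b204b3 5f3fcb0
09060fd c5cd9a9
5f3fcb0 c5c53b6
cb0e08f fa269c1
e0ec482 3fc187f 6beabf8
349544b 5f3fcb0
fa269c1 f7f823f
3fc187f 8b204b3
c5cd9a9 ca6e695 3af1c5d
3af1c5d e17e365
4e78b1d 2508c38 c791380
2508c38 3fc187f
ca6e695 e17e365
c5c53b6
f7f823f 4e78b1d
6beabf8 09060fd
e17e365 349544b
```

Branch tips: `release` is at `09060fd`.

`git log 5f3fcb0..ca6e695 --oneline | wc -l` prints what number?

3

Reachable from ca6e695: {349544b, 5f3fcb0, c5c53b6, ca6e695, e17e365}.
Reachable from 5f3fcb0: {5f3fcb0, c5c53b6}.
In ca6e695's history but not 5f3fcb0's: {349544b, ca6e695, e17e365} — 3 commits.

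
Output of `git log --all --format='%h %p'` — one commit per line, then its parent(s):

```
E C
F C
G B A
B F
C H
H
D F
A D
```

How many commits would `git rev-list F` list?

3

Walking parent pointers from F: reachable set = {C, F, H}.
That is 3 commits.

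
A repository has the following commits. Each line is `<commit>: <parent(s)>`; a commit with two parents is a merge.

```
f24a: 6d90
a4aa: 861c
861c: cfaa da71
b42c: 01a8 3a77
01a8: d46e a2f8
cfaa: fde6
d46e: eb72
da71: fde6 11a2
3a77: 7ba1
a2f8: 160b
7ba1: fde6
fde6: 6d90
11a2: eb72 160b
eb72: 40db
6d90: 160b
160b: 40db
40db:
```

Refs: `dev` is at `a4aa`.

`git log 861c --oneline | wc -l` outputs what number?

Walking parent pointers from 861c: reachable set = {11a2, 160b, 40db, 6d90, 861c, cfaa, da71, eb72, fde6}.
That is 9 commits.

9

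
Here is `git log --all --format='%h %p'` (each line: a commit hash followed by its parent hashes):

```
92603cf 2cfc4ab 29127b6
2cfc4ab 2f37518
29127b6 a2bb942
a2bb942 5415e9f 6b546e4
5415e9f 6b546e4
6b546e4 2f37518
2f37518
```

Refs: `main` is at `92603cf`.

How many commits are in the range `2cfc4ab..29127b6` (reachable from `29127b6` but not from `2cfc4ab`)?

4

Reachable from 29127b6: {29127b6, 2f37518, 5415e9f, 6b546e4, a2bb942}.
Reachable from 2cfc4ab: {2cfc4ab, 2f37518}.
In 29127b6's history but not 2cfc4ab's: {29127b6, 5415e9f, 6b546e4, a2bb942} — 4 commits.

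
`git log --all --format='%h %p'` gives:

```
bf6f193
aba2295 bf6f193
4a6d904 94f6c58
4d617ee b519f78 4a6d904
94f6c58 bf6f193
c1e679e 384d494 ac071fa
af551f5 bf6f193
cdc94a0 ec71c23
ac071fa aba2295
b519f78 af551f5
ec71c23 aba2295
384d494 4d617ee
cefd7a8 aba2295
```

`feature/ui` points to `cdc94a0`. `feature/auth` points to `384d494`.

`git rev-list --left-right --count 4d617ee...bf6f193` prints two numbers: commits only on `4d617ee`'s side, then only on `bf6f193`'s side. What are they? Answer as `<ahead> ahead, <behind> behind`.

5 ahead, 0 behind

Reachable from 4d617ee: {4a6d904, 4d617ee, 94f6c58, af551f5, b519f78, bf6f193}.
Reachable from bf6f193: {bf6f193}.
Only in 4d617ee's history (ahead): {4a6d904, 4d617ee, 94f6c58, af551f5, b519f78} — 5.
Only in bf6f193's history (behind): {} — 0.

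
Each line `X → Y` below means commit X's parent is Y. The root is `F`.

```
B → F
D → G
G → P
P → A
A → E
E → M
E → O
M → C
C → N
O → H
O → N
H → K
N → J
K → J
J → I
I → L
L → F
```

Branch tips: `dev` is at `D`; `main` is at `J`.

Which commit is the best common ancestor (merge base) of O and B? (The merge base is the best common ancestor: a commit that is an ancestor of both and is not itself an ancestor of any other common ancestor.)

Ancestors of O: {F, H, I, J, K, L, N, O}.
Ancestors of B: {B, F}.
Common ancestors: {F}.
The only common ancestor is F, so it is the merge base.

F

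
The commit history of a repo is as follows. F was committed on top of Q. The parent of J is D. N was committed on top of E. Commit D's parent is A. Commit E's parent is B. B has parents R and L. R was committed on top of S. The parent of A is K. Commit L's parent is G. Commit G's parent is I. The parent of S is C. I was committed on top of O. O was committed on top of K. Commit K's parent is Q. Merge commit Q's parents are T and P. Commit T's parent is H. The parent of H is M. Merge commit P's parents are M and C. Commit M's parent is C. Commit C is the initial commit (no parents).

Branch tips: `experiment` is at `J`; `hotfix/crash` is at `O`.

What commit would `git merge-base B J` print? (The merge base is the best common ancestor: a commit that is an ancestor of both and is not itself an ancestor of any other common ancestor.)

Ancestors of B: {B, C, G, H, I, K, L, M, O, P, Q, R, S, T}.
Ancestors of J: {A, C, D, H, J, K, M, P, Q, T}.
Common ancestors: {C, H, K, M, P, Q, T}.
Among these, K is not an ancestor of any other common ancestor — it is the merge base.

K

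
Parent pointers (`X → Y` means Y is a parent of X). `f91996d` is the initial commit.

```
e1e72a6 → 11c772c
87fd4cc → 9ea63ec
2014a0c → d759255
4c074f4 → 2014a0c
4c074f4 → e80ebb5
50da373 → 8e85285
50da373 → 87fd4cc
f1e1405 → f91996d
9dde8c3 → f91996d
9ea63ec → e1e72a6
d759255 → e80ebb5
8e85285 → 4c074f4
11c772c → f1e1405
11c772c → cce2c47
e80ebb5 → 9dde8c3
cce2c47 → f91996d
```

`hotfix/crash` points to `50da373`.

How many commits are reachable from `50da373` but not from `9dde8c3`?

12

Reachable from 50da373: {11c772c, 2014a0c, 4c074f4, 50da373, 87fd4cc, 8e85285, 9dde8c3, 9ea63ec, cce2c47, d759255, e1e72a6, e80ebb5, f1e1405, f91996d}.
Reachable from 9dde8c3: {9dde8c3, f91996d}.
In 50da373's history but not 9dde8c3's: {11c772c, 2014a0c, 4c074f4, 50da373, 87fd4cc, 8e85285, 9ea63ec, cce2c47, d759255, e1e72a6, e80ebb5, f1e1405} — 12 commits.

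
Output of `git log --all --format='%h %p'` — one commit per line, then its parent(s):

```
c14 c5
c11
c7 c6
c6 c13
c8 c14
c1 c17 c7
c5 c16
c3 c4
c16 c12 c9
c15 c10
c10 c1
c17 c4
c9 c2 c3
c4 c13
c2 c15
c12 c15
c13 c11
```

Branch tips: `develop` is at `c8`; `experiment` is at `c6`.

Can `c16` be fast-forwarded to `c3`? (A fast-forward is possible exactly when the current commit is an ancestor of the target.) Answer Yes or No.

A fast-forward from c16 to c3 is possible iff c16 is an ancestor of c3.
Ancestors of c3: {c11, c13, c3, c4}.
c16 is not among them, so fast-forward is not possible.

No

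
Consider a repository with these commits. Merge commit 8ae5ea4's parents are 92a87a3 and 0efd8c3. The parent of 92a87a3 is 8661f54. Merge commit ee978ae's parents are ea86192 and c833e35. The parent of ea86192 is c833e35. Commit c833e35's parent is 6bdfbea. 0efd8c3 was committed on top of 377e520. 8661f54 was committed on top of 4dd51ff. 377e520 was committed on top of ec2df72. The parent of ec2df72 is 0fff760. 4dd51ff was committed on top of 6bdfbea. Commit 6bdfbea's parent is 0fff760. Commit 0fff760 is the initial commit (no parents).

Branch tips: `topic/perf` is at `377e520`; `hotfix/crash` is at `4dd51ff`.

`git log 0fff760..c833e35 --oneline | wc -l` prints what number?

Reachable from c833e35: {0fff760, 6bdfbea, c833e35}.
Reachable from 0fff760: {0fff760}.
In c833e35's history but not 0fff760's: {6bdfbea, c833e35} — 2 commits.

2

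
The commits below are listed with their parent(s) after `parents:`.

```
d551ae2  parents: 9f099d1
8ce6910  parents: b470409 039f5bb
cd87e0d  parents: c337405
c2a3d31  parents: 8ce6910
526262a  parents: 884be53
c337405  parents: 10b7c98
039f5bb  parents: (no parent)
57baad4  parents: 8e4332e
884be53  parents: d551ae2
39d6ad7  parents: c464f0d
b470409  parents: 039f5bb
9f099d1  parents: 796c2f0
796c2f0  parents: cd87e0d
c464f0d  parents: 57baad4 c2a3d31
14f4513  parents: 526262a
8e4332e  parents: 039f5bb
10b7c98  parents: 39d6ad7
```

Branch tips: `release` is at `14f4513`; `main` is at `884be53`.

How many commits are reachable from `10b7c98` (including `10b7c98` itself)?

Walking parent pointers from 10b7c98: reachable set = {039f5bb, 10b7c98, 39d6ad7, 57baad4, 8ce6910, 8e4332e, b470409, c2a3d31, c464f0d}.
That is 9 commits.

9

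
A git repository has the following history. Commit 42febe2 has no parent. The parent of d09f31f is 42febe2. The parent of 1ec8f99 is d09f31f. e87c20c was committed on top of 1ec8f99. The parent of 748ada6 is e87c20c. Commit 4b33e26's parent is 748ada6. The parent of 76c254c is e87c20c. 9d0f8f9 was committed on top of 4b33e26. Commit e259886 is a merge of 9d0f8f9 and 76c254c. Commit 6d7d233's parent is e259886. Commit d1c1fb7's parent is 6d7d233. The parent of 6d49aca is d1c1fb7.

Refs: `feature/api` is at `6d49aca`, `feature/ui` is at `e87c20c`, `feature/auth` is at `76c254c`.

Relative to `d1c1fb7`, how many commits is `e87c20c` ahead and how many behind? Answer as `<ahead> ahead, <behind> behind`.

0 ahead, 7 behind

Reachable from e87c20c: {1ec8f99, 42febe2, d09f31f, e87c20c}.
Reachable from d1c1fb7: {1ec8f99, 42febe2, 4b33e26, 6d7d233, 748ada6, 76c254c, 9d0f8f9, d09f31f, d1c1fb7, e259886, e87c20c}.
Only in e87c20c's history (ahead): {} — 0.
Only in d1c1fb7's history (behind): {4b33e26, 6d7d233, 748ada6, 76c254c, 9d0f8f9, d1c1fb7, e259886} — 7.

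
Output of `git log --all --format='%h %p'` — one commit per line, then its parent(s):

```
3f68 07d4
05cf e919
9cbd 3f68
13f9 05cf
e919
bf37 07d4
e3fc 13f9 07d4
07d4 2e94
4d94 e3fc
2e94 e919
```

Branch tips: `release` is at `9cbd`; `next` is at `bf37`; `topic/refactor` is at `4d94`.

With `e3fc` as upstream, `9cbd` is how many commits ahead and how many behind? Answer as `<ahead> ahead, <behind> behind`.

Reachable from 9cbd: {07d4, 2e94, 3f68, 9cbd, e919}.
Reachable from e3fc: {05cf, 07d4, 13f9, 2e94, e3fc, e919}.
Only in 9cbd's history (ahead): {3f68, 9cbd} — 2.
Only in e3fc's history (behind): {05cf, 13f9, e3fc} — 3.

2 ahead, 3 behind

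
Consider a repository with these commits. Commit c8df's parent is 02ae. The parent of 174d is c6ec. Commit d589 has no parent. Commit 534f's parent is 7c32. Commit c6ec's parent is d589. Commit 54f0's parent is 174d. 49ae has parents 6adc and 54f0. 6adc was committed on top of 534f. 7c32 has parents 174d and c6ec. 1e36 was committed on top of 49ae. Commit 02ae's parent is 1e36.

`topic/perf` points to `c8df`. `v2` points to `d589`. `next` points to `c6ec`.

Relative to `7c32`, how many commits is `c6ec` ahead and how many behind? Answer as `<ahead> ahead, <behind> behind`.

Reachable from c6ec: {c6ec, d589}.
Reachable from 7c32: {174d, 7c32, c6ec, d589}.
Only in c6ec's history (ahead): {} — 0.
Only in 7c32's history (behind): {174d, 7c32} — 2.

0 ahead, 2 behind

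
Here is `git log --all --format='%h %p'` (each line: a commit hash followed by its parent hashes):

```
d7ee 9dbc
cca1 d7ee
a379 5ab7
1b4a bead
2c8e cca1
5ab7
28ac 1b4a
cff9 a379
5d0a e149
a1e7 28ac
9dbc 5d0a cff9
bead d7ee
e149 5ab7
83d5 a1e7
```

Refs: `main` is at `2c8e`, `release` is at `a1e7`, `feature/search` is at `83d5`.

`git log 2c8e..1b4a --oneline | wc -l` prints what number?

Reachable from 1b4a: {1b4a, 5ab7, 5d0a, 9dbc, a379, bead, cff9, d7ee, e149}.
Reachable from 2c8e: {2c8e, 5ab7, 5d0a, 9dbc, a379, cca1, cff9, d7ee, e149}.
In 1b4a's history but not 2c8e's: {1b4a, bead} — 2 commits.

2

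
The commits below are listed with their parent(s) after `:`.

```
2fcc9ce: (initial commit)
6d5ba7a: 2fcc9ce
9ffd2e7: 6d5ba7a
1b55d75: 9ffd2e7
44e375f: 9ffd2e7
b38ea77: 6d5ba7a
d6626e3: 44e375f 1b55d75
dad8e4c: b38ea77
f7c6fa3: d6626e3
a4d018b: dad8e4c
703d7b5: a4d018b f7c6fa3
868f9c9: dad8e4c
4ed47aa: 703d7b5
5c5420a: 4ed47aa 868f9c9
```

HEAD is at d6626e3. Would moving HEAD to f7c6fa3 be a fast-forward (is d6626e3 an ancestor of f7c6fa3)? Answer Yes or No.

A fast-forward from d6626e3 to f7c6fa3 is possible iff d6626e3 is an ancestor of f7c6fa3.
Ancestors of f7c6fa3: {1b55d75, 2fcc9ce, 44e375f, 6d5ba7a, 9ffd2e7, d6626e3, f7c6fa3}.
d6626e3 is among them, so fast-forward is possible.

Yes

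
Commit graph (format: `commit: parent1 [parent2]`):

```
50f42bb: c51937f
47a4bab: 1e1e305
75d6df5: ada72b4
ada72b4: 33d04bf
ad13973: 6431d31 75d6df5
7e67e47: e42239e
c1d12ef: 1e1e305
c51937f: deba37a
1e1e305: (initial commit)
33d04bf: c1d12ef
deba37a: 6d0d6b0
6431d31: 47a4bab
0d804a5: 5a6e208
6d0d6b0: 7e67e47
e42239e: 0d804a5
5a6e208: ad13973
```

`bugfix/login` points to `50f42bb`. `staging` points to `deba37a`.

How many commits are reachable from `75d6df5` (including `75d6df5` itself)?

Walking parent pointers from 75d6df5: reachable set = {1e1e305, 33d04bf, 75d6df5, ada72b4, c1d12ef}.
That is 5 commits.

5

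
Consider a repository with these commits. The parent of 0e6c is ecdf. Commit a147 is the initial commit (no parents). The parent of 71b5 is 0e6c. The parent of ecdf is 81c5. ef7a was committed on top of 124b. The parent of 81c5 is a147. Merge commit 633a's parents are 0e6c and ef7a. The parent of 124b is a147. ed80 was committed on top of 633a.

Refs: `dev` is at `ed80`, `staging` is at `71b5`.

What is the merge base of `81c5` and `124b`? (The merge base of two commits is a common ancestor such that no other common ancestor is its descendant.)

a147

Ancestors of 81c5: {81c5, a147}.
Ancestors of 124b: {124b, a147}.
Common ancestors: {a147}.
The only common ancestor is a147, so it is the merge base.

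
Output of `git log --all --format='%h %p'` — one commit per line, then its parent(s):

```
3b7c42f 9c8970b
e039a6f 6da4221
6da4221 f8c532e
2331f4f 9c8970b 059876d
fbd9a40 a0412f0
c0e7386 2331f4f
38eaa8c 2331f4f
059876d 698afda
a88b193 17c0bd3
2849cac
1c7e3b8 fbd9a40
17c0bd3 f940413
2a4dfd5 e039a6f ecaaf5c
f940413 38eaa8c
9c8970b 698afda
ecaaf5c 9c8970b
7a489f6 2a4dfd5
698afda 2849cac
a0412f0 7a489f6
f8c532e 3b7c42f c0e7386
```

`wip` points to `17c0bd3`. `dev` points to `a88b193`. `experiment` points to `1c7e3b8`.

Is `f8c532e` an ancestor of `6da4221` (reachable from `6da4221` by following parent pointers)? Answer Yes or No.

Ancestors of 6da4221 (commits reachable by following parents): {059876d, 2331f4f, 2849cac, 3b7c42f, 698afda, 6da4221, 9c8970b, c0e7386, f8c532e}.
f8c532e is in that set, so it is an ancestor of 6da4221.

Yes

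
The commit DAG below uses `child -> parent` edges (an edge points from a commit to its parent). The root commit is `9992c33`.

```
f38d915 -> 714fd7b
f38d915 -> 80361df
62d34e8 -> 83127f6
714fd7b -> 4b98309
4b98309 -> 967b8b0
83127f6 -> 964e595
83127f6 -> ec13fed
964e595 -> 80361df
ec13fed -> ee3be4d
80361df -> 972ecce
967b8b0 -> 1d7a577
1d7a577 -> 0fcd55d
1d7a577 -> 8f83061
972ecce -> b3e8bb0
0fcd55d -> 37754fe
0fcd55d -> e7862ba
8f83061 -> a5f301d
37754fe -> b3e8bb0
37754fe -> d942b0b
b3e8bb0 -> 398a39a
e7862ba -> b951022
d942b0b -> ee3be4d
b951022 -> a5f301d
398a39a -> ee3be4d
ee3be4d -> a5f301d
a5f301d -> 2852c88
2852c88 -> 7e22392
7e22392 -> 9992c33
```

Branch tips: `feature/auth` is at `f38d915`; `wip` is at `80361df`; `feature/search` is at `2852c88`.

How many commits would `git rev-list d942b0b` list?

6

Walking parent pointers from d942b0b: reachable set = {2852c88, 7e22392, 9992c33, a5f301d, d942b0b, ee3be4d}.
That is 6 commits.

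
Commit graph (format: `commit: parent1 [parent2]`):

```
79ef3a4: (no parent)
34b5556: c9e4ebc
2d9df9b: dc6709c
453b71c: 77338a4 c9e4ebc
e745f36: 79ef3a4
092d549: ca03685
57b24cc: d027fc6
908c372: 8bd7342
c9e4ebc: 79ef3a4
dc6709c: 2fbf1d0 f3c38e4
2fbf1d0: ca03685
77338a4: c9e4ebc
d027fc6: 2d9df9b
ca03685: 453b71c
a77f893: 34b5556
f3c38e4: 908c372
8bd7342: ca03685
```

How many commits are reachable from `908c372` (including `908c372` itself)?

7

Walking parent pointers from 908c372: reachable set = {453b71c, 77338a4, 79ef3a4, 8bd7342, 908c372, c9e4ebc, ca03685}.
That is 7 commits.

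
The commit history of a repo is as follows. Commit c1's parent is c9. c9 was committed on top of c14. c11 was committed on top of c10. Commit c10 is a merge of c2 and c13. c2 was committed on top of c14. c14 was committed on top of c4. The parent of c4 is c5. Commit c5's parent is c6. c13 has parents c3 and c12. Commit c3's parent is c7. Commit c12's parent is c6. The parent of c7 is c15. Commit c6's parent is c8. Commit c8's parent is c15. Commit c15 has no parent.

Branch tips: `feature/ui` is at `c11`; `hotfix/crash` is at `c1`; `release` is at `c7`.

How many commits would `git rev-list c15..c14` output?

Reachable from c14: {c14, c15, c4, c5, c6, c8}.
Reachable from c15: {c15}.
In c14's history but not c15's: {c14, c4, c5, c6, c8} — 5 commits.

5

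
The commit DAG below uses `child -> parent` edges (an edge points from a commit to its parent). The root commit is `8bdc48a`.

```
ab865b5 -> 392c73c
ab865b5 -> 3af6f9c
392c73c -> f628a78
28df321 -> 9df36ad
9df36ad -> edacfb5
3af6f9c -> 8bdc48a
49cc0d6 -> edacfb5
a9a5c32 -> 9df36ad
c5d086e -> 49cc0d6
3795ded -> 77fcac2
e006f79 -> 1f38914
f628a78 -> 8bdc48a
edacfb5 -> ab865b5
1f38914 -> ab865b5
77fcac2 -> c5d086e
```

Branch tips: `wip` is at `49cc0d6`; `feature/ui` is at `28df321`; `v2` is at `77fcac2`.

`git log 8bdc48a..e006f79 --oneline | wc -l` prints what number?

Reachable from e006f79: {1f38914, 392c73c, 3af6f9c, 8bdc48a, ab865b5, e006f79, f628a78}.
Reachable from 8bdc48a: {8bdc48a}.
In e006f79's history but not 8bdc48a's: {1f38914, 392c73c, 3af6f9c, ab865b5, e006f79, f628a78} — 6 commits.

6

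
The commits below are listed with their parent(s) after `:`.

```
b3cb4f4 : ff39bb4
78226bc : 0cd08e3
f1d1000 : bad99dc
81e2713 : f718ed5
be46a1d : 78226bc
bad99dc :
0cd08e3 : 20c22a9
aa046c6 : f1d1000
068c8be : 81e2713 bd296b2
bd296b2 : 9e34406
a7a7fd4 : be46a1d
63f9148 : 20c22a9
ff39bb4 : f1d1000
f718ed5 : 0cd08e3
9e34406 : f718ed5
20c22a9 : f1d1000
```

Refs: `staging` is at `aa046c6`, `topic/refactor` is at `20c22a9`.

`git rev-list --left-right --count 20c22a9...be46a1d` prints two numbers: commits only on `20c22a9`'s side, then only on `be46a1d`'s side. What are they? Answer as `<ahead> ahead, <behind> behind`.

0 ahead, 3 behind

Reachable from 20c22a9: {20c22a9, bad99dc, f1d1000}.
Reachable from be46a1d: {0cd08e3, 20c22a9, 78226bc, bad99dc, be46a1d, f1d1000}.
Only in 20c22a9's history (ahead): {} — 0.
Only in be46a1d's history (behind): {0cd08e3, 78226bc, be46a1d} — 3.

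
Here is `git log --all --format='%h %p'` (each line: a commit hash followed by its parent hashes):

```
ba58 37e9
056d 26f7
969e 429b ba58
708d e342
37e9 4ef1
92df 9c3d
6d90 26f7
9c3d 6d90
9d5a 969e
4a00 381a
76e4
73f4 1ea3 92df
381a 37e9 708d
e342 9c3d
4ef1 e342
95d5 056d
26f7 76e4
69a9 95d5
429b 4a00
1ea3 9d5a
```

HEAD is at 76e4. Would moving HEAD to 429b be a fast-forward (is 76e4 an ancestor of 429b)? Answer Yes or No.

A fast-forward from 76e4 to 429b is possible iff 76e4 is an ancestor of 429b.
Ancestors of 429b: {26f7, 37e9, 381a, 429b, 4a00, 4ef1, 6d90, 708d, 76e4, 9c3d, e342}.
76e4 is among them, so fast-forward is possible.

Yes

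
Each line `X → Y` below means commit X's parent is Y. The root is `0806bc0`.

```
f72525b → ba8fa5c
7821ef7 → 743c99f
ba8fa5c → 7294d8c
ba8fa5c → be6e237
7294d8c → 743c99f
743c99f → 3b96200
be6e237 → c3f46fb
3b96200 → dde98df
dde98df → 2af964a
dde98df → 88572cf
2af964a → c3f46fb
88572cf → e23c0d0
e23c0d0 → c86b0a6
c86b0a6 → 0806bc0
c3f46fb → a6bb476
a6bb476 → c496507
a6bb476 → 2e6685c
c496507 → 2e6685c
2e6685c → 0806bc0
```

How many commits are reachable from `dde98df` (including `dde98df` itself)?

Walking parent pointers from dde98df: reachable set = {0806bc0, 2af964a, 2e6685c, 88572cf, a6bb476, c3f46fb, c496507, c86b0a6, dde98df, e23c0d0}.
That is 10 commits.

10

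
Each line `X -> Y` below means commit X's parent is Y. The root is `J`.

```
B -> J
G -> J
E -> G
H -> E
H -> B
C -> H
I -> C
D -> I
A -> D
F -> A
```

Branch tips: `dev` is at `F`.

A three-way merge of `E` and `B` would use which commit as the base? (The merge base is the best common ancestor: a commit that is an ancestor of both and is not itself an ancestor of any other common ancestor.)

Ancestors of E: {E, G, J}.
Ancestors of B: {B, J}.
Common ancestors: {J}.
The only common ancestor is J, so it is the merge base.

J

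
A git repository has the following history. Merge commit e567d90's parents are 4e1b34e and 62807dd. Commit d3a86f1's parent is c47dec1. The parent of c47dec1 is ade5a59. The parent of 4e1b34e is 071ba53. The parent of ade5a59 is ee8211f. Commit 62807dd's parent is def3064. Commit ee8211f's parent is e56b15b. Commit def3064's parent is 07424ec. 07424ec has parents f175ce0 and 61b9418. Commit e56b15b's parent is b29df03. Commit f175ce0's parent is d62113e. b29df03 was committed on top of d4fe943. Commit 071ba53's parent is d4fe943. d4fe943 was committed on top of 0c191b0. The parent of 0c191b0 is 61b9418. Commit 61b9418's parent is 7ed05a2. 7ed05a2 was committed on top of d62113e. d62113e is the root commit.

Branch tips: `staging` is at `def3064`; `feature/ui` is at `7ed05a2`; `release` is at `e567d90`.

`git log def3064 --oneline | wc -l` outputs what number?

Walking parent pointers from def3064: reachable set = {07424ec, 61b9418, 7ed05a2, d62113e, def3064, f175ce0}.
That is 6 commits.

6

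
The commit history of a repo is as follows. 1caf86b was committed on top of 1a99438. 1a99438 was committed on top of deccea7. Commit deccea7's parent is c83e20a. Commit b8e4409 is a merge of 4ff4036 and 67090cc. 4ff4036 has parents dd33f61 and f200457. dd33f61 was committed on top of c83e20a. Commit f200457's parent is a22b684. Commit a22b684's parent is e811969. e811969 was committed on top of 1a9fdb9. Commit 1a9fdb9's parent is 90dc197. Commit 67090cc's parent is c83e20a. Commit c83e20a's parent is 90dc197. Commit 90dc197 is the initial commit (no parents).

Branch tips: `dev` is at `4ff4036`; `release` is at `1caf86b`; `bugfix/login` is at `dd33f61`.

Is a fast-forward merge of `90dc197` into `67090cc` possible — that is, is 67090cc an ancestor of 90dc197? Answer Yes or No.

No

A fast-forward from 67090cc to 90dc197 is possible iff 67090cc is an ancestor of 90dc197.
Ancestors of 90dc197: {90dc197}.
67090cc is not among them, so fast-forward is not possible.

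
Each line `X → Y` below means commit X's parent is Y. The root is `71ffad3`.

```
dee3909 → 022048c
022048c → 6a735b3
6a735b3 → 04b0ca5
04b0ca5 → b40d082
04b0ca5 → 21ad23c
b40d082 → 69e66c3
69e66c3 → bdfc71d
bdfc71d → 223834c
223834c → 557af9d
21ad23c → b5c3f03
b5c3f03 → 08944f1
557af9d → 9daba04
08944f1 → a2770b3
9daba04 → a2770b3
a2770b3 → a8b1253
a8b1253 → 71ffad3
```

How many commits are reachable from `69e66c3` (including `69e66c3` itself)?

Walking parent pointers from 69e66c3: reachable set = {223834c, 557af9d, 69e66c3, 71ffad3, 9daba04, a2770b3, a8b1253, bdfc71d}.
That is 8 commits.

8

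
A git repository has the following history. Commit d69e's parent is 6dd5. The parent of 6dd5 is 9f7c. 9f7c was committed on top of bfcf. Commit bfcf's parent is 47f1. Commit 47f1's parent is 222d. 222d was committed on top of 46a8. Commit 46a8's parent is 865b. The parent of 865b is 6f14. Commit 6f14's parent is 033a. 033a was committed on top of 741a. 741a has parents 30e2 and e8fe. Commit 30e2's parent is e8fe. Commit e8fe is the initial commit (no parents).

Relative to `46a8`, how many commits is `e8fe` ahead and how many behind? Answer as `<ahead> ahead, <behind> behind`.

Reachable from e8fe: {e8fe}.
Reachable from 46a8: {033a, 30e2, 46a8, 6f14, 741a, 865b, e8fe}.
Only in e8fe's history (ahead): {} — 0.
Only in 46a8's history (behind): {033a, 30e2, 46a8, 6f14, 741a, 865b} — 6.

0 ahead, 6 behind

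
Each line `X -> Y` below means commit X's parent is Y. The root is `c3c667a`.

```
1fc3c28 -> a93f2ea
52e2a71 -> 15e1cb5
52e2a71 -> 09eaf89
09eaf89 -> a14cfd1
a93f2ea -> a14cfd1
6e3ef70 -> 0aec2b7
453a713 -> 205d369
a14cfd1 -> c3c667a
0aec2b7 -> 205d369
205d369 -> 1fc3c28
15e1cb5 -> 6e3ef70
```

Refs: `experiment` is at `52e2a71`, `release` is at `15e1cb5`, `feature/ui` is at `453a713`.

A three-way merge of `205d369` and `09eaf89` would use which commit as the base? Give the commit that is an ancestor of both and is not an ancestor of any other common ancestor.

a14cfd1

Ancestors of 205d369: {1fc3c28, 205d369, a14cfd1, a93f2ea, c3c667a}.
Ancestors of 09eaf89: {09eaf89, a14cfd1, c3c667a}.
Common ancestors: {a14cfd1, c3c667a}.
Among these, a14cfd1 is not an ancestor of any other common ancestor — it is the merge base.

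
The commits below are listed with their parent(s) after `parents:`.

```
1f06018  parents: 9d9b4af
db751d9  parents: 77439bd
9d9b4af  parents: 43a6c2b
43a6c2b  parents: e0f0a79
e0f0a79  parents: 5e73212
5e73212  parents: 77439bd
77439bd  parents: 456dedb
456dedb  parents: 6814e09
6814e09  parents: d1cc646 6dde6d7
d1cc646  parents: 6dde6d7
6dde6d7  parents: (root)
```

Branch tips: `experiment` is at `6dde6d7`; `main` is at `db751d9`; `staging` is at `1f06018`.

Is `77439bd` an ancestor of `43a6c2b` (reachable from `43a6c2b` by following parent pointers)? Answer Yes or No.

Yes

Ancestors of 43a6c2b (commits reachable by following parents): {43a6c2b, 456dedb, 5e73212, 6814e09, 6dde6d7, 77439bd, d1cc646, e0f0a79}.
77439bd is in that set, so it is an ancestor of 43a6c2b.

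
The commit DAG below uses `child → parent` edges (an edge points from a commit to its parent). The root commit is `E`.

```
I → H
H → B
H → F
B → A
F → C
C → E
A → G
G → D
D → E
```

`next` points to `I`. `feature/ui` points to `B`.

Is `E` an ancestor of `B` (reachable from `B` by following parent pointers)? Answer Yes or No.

Yes

Ancestors of B (commits reachable by following parents): {A, B, D, E, G}.
E is in that set, so it is an ancestor of B.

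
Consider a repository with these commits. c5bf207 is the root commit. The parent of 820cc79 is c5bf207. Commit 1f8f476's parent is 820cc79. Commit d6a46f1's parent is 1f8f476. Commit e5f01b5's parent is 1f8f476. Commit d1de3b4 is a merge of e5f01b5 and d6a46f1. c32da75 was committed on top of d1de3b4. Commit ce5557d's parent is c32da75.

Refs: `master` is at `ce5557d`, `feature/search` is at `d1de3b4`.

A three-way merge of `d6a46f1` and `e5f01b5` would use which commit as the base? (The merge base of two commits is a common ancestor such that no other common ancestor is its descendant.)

1f8f476

Ancestors of d6a46f1: {1f8f476, 820cc79, c5bf207, d6a46f1}.
Ancestors of e5f01b5: {1f8f476, 820cc79, c5bf207, e5f01b5}.
Common ancestors: {1f8f476, 820cc79, c5bf207}.
Among these, 1f8f476 is not an ancestor of any other common ancestor — it is the merge base.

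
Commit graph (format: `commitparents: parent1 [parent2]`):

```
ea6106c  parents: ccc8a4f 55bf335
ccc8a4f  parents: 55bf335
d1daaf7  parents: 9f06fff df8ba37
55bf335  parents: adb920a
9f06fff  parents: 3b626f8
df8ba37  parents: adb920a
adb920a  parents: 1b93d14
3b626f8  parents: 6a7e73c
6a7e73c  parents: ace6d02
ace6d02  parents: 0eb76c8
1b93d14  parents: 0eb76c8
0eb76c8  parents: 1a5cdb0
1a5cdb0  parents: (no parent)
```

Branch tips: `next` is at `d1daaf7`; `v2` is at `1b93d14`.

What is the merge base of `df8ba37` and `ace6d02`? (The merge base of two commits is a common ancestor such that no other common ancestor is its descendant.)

0eb76c8

Ancestors of df8ba37: {0eb76c8, 1a5cdb0, 1b93d14, adb920a, df8ba37}.
Ancestors of ace6d02: {0eb76c8, 1a5cdb0, ace6d02}.
Common ancestors: {0eb76c8, 1a5cdb0}.
Among these, 0eb76c8 is not an ancestor of any other common ancestor — it is the merge base.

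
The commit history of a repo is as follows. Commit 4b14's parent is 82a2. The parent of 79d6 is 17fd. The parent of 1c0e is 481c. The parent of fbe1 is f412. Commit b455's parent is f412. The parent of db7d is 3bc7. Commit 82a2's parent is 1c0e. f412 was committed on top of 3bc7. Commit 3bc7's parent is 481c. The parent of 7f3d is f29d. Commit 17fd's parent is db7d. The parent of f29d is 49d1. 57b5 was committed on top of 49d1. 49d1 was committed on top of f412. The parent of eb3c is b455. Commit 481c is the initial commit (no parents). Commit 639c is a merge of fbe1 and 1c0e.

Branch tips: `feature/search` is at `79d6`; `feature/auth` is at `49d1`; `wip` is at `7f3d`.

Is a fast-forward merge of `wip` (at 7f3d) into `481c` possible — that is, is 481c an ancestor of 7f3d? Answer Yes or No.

A fast-forward from 481c to 7f3d is possible iff 481c is an ancestor of 7f3d.
Ancestors of 7f3d: {3bc7, 481c, 49d1, 7f3d, f29d, f412}.
481c is among them, so fast-forward is possible.

Yes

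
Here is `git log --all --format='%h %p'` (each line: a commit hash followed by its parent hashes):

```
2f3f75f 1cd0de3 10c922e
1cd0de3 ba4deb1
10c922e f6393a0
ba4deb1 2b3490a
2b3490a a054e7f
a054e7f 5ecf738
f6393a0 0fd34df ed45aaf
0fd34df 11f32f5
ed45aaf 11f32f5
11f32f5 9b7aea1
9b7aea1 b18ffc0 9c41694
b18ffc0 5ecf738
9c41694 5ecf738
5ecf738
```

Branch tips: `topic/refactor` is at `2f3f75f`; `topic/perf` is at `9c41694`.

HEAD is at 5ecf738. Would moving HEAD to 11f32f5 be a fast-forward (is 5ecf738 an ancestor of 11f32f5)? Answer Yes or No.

A fast-forward from 5ecf738 to 11f32f5 is possible iff 5ecf738 is an ancestor of 11f32f5.
Ancestors of 11f32f5: {11f32f5, 5ecf738, 9b7aea1, 9c41694, b18ffc0}.
5ecf738 is among them, so fast-forward is possible.

Yes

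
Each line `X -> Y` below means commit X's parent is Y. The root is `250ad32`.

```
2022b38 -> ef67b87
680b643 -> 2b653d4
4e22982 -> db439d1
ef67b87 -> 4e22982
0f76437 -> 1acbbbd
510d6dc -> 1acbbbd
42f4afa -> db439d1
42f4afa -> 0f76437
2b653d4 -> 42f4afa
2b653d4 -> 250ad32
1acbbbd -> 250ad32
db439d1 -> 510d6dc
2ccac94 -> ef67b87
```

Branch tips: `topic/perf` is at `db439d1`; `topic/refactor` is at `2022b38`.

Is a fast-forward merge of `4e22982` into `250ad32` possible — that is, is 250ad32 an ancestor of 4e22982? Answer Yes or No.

A fast-forward from 250ad32 to 4e22982 is possible iff 250ad32 is an ancestor of 4e22982.
Ancestors of 4e22982: {1acbbbd, 250ad32, 4e22982, 510d6dc, db439d1}.
250ad32 is among them, so fast-forward is possible.

Yes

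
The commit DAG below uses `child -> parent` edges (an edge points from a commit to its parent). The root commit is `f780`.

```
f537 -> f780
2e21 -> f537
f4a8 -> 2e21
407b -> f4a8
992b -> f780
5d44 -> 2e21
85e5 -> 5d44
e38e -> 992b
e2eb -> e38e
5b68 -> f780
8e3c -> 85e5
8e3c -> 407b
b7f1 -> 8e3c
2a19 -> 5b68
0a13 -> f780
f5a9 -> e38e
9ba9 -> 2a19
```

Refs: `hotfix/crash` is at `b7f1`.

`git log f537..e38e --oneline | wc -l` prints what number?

Reachable from e38e: {992b, e38e, f780}.
Reachable from f537: {f537, f780}.
In e38e's history but not f537's: {992b, e38e} — 2 commits.

2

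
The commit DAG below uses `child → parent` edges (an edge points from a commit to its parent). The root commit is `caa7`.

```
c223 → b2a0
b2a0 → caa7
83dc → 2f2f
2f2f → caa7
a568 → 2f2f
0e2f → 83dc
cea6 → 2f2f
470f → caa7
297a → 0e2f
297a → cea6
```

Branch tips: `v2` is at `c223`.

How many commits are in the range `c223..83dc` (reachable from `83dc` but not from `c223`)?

2

Reachable from 83dc: {2f2f, 83dc, caa7}.
Reachable from c223: {b2a0, c223, caa7}.
In 83dc's history but not c223's: {2f2f, 83dc} — 2 commits.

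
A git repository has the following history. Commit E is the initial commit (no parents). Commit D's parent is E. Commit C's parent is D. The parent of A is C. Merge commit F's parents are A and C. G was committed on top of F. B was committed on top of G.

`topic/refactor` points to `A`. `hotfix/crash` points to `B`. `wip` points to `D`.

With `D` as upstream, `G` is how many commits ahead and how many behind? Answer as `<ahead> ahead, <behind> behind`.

Reachable from G: {A, C, D, E, F, G}.
Reachable from D: {D, E}.
Only in G's history (ahead): {A, C, F, G} — 4.
Only in D's history (behind): {} — 0.

4 ahead, 0 behind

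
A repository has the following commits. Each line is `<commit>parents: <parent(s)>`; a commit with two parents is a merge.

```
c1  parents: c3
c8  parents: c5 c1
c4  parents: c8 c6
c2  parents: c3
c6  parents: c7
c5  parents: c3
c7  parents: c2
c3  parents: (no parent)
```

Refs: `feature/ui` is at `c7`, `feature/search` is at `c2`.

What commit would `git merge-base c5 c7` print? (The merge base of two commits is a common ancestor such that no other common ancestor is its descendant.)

c3

Ancestors of c5: {c3, c5}.
Ancestors of c7: {c2, c3, c7}.
Common ancestors: {c3}.
The only common ancestor is c3, so it is the merge base.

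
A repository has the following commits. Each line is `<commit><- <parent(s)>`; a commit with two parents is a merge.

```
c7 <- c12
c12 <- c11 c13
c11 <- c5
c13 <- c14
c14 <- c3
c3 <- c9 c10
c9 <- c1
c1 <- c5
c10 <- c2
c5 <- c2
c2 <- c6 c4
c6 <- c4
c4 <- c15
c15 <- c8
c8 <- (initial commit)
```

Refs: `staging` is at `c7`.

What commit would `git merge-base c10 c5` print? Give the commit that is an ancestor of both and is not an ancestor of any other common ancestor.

Ancestors of c10: {c10, c15, c2, c4, c6, c8}.
Ancestors of c5: {c15, c2, c4, c5, c6, c8}.
Common ancestors: {c15, c2, c4, c6, c8}.
Among these, c2 is not an ancestor of any other common ancestor — it is the merge base.

c2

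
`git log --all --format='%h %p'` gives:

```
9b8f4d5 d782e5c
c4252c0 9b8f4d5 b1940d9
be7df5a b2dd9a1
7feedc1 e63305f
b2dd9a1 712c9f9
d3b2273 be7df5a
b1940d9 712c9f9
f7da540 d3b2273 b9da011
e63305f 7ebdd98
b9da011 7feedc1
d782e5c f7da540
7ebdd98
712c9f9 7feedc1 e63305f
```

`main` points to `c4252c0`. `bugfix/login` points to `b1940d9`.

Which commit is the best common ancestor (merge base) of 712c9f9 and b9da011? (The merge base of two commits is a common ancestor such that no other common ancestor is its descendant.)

Ancestors of 712c9f9: {712c9f9, 7ebdd98, 7feedc1, e63305f}.
Ancestors of b9da011: {7ebdd98, 7feedc1, b9da011, e63305f}.
Common ancestors: {7ebdd98, 7feedc1, e63305f}.
Among these, 7feedc1 is not an ancestor of any other common ancestor — it is the merge base.

7feedc1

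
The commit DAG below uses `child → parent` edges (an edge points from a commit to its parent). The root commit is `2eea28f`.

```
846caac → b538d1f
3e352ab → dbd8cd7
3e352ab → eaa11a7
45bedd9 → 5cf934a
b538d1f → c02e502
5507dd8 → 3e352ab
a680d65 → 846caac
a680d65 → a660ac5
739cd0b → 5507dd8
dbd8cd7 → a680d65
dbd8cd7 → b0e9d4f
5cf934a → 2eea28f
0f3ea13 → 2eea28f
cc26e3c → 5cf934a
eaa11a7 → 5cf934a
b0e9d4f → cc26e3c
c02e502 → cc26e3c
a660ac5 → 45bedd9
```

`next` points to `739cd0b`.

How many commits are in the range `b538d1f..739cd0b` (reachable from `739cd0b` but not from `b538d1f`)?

10

Reachable from 739cd0b: {2eea28f, 3e352ab, 45bedd9, 5507dd8, 5cf934a, 739cd0b, 846caac, a660ac5, a680d65, b0e9d4f, b538d1f, c02e502, cc26e3c, dbd8cd7, eaa11a7}.
Reachable from b538d1f: {2eea28f, 5cf934a, b538d1f, c02e502, cc26e3c}.
In 739cd0b's history but not b538d1f's: {3e352ab, 45bedd9, 5507dd8, 739cd0b, 846caac, a660ac5, a680d65, b0e9d4f, dbd8cd7, eaa11a7} — 10 commits.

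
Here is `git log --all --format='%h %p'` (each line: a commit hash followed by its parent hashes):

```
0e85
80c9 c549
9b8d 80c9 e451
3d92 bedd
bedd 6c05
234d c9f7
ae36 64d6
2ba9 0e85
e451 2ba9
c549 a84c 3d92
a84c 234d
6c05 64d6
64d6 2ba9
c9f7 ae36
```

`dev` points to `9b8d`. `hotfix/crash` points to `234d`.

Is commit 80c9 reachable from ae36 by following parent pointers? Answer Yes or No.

Ancestors of ae36: {0e85, 2ba9, 64d6, ae36}.
80c9 is not in that set, so it is not an ancestor of ae36.

No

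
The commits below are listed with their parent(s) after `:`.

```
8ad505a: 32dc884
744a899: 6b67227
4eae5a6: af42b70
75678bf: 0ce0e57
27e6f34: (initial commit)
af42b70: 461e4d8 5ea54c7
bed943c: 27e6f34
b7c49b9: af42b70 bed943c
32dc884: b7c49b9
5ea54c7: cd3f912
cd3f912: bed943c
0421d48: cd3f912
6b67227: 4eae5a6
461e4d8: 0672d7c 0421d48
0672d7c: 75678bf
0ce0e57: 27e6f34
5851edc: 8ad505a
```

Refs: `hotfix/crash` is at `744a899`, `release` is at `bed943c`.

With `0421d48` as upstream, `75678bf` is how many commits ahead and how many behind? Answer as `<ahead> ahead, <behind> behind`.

2 ahead, 3 behind

Reachable from 75678bf: {0ce0e57, 27e6f34, 75678bf}.
Reachable from 0421d48: {0421d48, 27e6f34, bed943c, cd3f912}.
Only in 75678bf's history (ahead): {0ce0e57, 75678bf} — 2.
Only in 0421d48's history (behind): {0421d48, bed943c, cd3f912} — 3.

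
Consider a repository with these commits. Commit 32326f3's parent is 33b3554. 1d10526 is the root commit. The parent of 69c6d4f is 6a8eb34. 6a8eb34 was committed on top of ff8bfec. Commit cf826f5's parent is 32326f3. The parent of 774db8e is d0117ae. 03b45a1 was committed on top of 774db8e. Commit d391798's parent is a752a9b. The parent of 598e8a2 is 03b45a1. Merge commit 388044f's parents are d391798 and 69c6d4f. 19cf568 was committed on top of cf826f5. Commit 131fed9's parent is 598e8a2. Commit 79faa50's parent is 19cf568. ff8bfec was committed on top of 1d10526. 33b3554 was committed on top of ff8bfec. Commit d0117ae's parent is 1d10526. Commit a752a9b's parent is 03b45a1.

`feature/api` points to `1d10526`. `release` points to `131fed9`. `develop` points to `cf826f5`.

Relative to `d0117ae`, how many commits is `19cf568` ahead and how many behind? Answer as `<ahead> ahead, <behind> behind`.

5 ahead, 1 behind

Reachable from 19cf568: {19cf568, 1d10526, 32326f3, 33b3554, cf826f5, ff8bfec}.
Reachable from d0117ae: {1d10526, d0117ae}.
Only in 19cf568's history (ahead): {19cf568, 32326f3, 33b3554, cf826f5, ff8bfec} — 5.
Only in d0117ae's history (behind): {d0117ae} — 1.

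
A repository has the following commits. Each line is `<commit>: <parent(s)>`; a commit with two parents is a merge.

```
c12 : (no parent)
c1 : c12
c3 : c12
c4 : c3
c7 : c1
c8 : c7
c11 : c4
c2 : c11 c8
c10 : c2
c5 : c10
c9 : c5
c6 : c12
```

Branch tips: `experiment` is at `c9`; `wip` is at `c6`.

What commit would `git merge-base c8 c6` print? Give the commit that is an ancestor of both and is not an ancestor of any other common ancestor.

Ancestors of c8: {c1, c12, c7, c8}.
Ancestors of c6: {c12, c6}.
Common ancestors: {c12}.
The only common ancestor is c12, so it is the merge base.

c12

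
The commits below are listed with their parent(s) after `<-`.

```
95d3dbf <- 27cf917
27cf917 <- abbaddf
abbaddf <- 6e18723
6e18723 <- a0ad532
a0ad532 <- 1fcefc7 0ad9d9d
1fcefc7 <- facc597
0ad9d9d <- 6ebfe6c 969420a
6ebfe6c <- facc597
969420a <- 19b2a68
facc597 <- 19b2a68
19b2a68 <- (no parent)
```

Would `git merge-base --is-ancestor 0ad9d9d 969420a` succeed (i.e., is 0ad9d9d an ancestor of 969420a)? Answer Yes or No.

Ancestors of 969420a: {19b2a68, 969420a}.
0ad9d9d is not in that set, so it is not an ancestor of 969420a.

No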